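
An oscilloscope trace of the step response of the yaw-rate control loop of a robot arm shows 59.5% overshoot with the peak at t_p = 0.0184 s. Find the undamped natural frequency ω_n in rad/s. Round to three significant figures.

The overshoot fixes ζ = −ln(OS)/√(π²+ln²(OS)) = 0.163.
t_p = π/ω_d ⇒ ω_d = 171 rad/s; then ω_n = ω_d/√(1−ζ²) = 173 rad/s.

ω_n ≈ 173 rad/s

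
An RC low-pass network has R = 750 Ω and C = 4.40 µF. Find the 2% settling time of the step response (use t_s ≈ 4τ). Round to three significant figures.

t_s ≈ 0.0132 s

τ = RC = 750 × 4.40 µF = 0.00330 s.
t_s ≈ 4τ = 0.0132 s.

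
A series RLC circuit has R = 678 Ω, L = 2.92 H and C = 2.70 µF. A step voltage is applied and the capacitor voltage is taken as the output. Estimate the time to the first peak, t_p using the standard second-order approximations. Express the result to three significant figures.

t_p ≈ 0.00933 s

For a series RLC circuit (capacitor voltage as output), ω_n = 1/√(LC) = 1/√(2.92 H · 2.70 µF) = 356 rad/s.
ζ = (R/2)·√(C/L) = (678/2)·√(2.70 µF/2.92 H) = 0.326.
ω_d = 356·√(1 − 0.326²) = 337 rad/s. t_p = π/ω_d = 0.00933 s.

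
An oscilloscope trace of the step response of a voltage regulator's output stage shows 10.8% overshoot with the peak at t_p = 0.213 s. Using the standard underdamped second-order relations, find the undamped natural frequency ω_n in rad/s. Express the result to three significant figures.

From the overshoot, ζ = −ln(OS)/√(π²+ln²(OS)) = 0.578.
t_p = π/ω_d ⇒ ω_d = 14.7 rad/s; then ω_n = ω_d/√(1−ζ²) = 18.1 rad/s.

ω_n ≈ 18.1 rad/s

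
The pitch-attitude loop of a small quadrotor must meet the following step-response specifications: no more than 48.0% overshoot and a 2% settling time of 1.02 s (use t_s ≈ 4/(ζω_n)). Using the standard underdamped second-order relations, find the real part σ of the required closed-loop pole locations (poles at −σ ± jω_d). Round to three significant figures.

σ ≈ 3.92

The settling-time spec alone fixes σ = ζω_n = 4/t_s = 4/1.02 = 3.92.
(Overshoot then fixes ζ = 0.228 and hence ω_d = σ·√(1−ζ²)/ζ = 16.8 rad/s.)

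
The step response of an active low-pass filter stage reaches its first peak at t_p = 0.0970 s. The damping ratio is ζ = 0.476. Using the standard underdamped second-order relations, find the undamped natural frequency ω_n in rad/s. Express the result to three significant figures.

ω_n ≈ 36.8 rad/s

Peak time t_p = π/ω_d, so ω_d = π/t_p = π/0.0970 = 32.4 rad/s.
ω_n = ω_d/√(1−ζ²) = 32.4/√0.773 = 36.8 rad/s.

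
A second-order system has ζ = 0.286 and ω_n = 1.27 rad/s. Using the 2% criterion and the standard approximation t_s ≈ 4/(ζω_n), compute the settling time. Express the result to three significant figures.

t_s ≈ 4/(ζω_n) = 4/(0.286 × 1.27) = 11.0 s.

t_s ≈ 11.0 s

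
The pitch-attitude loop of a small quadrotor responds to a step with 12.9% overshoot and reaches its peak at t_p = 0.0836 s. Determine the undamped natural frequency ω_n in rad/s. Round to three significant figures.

ζ from %OS: ζ = |ln 0.129|/√(π²+ln²0.129) = 0.546.
From t_p = π/ω_d, ω_d = π/0.0836 = 37.6 rad/s, so ω_n = ω_d/√(1−ζ²) = 44.9 rad/s.

ω_n ≈ 44.9 rad/s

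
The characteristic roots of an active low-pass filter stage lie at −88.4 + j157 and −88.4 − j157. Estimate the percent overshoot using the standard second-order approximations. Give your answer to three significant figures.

The poles are at −σ ± jω_d with σ = 88.4 and ω_d = 157, so ω_n = √(σ²+ω_d²) = 180 rad/s and ζ = σ/ω_n = 0.491.
%OS = 100 e^{−πζ/√(1−ζ²)} with ζ = 0.491 gives 17.1%.

%OS ≈ 17.1%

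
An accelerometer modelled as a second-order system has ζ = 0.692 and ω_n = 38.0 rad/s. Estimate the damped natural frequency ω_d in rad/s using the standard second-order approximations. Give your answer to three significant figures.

ω_d = ω_n√(1−ζ²) = 38.0·√0.521 = 27.4 rad/s.

ω_d ≈ 27.4 rad/s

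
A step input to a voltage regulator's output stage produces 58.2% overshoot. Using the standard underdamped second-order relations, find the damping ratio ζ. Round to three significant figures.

Inverting the overshoot relation: ζ = |ln 0.582|/√(π² + ln²0.582) = 0.170.

ζ ≈ 0.170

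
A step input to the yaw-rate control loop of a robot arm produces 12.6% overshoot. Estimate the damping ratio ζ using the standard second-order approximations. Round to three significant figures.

ζ ≈ 0.550

ζ = −ln(OS)/√(π² + (ln OS)²). With OS = 0.126, ln OS = −2.071 and ζ = 2.071/3.763 = 0.550.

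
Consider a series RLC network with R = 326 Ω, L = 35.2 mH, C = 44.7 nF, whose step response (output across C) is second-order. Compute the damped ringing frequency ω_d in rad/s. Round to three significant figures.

For a series RLC circuit (capacitor voltage as output), ω_n = 1/√(LC) = 1/√(35.2 mH · 44.7 nF) = 25200 rad/s.
ζ = (R/2)·√(C/L) = (326/2)·√(44.7 nF/35.2 mH) = 0.184.
ω_d = 25200·√(1 − 0.184²) = 24800 rad/s.

ω_d ≈ 24800 rad/s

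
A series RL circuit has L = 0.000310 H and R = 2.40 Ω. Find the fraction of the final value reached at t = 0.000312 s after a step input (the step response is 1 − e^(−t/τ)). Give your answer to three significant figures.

y/y_∞ ≈ 0.911

τ = L/R = 0.000310/2.40 = 0.000129 s.
y(t)/y_∞ = 1 − e^(−t/τ) = 1 − e^(−0.000312/0.000129) = 1 − e^(−2.42) = 0.911.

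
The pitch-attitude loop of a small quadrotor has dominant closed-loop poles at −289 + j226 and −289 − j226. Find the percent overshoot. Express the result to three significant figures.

The poles are at −σ ± jω_d with σ = 289 and ω_d = 226, so ω_n = √(σ²+ω_d²) = 367 rad/s and ζ = σ/ω_n = 0.788.
%OS = 100·exp(−πζ/√(1−ζ²)) = 1.80%.

%OS ≈ 1.80%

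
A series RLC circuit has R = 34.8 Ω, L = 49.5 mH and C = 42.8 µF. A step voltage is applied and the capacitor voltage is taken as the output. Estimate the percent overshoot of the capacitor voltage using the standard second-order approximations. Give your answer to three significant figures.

%OS ≈ 15.4%

For a series RLC circuit (capacitor voltage as output), ω_n = 1/√(LC) = 1/√(49.5 mH · 42.8 µF) = 687 rad/s.
ζ = (R/2)·√(C/L) = (34.8/2)·√(42.8 µF/49.5 mH) = 0.512.
%OS = 100·exp(−πζ/√(1−ζ²)) = 15.4%.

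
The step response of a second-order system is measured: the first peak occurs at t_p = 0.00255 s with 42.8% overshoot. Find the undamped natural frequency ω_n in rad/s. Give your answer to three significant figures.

ω_n ≈ 1280 rad/s

ζ from %OS: ζ = |ln 0.428|/√(π²+ln²0.428) = 0.261.
t_p = π/ω_d ⇒ ω_d = 1230 rad/s; then ω_n = ω_d/√(1−ζ²) = 1280 rad/s.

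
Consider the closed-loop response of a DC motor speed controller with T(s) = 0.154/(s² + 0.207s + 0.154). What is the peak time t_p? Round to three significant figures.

ω_n = √0.154 = 0.392 rad/s; ζ = 0.207/(2·0.392) = 0.264.
ω_d = 0.392·√(1 − 0.264²) = 0.379 rad/s. Then t_p = π/ω_d = 8.30 s.

t_p ≈ 8.30 s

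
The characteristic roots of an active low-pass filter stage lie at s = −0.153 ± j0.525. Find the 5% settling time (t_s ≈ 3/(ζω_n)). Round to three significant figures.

For poles at −σ ± jω_d, ζω_n = σ = 0.153, so t_s ≈ 3/σ = 19.6 s.

t_s ≈ 19.6 s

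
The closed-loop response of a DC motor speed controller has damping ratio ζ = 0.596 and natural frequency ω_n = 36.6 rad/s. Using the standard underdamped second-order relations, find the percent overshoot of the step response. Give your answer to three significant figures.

%OS ≈ 9.71%

For an underdamped second-order system, %OS = 100·exp(−πζ/√(1−ζ²)).
πζ/√(1−ζ²) = π·0.596/√(1−0.355) = 2.332, so %OS = 100·e^(−2.332) = 9.71%.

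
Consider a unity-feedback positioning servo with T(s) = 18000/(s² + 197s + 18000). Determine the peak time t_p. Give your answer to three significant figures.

Comparing the denominator to s² + 2ζω_n s + ω_n²: ω_n = √18000 = 134 rad/s, and 2ζω_n = 197 so ζ = 197/(2·134) = 0.734.
The damped frequency ω_d = ω_n√(1−ζ²) = 91.1 rad/s. Then t_p = π/ω_d = 0.0345 s.

t_p ≈ 0.0345 s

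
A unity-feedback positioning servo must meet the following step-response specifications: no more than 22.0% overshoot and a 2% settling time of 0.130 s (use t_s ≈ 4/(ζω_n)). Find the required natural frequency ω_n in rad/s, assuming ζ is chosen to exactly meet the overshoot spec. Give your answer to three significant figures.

From %OS = 100·exp(−πζ/√(1−ζ²)), invert to get ζ = −ln(OS)/√(π² + ln²(OS)) with OS = 0.220.
−ln 0.220 = 1.514, so ζ = 1.514/√(π² + 2.293) = 0.434.
From t_s ≈ 4/(ζω_n): ω_n = 4/(ζ·t_s) = 4/(0.434·0.130) = 70.9 rad/s.

ω_n ≈ 70.9 rad/s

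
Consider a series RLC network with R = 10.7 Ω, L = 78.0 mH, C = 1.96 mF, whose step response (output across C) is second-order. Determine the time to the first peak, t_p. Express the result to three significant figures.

For a series RLC circuit (capacitor voltage as output), ω_n = 1/√(LC) = 1/√(78.0 mH · 1.96 mF) = 80.9 rad/s.
ζ = (R/2)·√(C/L) = (10.7/2)·√(1.96 mF/78.0 mH) = 0.848.
ω_d = ω_n√(1−ζ²) = 42.9 rad/s. t_p = π/ω_d = 0.0733 s.

t_p ≈ 0.0733 s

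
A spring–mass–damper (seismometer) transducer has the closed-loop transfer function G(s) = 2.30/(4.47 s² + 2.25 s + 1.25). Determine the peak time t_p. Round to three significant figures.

Dividing through by 4.47: denominator becomes s² + 0.5034 s + 0.2796.
So ω_n = √0.2796 = 0.529 rad/s and ζ = 0.5034/(2·0.529) = 0.476.
ω_d = ω_n√(1−ζ²) = 0.465 rad/s. t_p = π/ω_d = 6.75 s.

t_p ≈ 6.75 s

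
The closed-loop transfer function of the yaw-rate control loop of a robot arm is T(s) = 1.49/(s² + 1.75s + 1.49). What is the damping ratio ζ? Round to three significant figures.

ζ ≈ 0.717

Matching coefficients with s² + 2ζω_n s + ω_n² gives ω_n² = 1.49 ⇒ ω_n = 1.22 rad/s, and ζ = 1.75/(2ω_n) = 0.717.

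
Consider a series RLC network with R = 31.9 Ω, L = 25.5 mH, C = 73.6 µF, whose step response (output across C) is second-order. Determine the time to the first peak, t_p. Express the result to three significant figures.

t_p ≈ 0.00835 s

For a series RLC circuit (capacitor voltage as output), ω_n = 1/√(LC) = 1/√(25.5 mH · 73.6 µF) = 730 rad/s.
ζ = (R/2)·√(C/L) = (31.9/2)·√(73.6 µF/25.5 mH) = 0.857.
The damped frequency ω_d = ω_n√(1−ζ²) = 376 rad/s. t_p = π/ω_d = 0.00835 s.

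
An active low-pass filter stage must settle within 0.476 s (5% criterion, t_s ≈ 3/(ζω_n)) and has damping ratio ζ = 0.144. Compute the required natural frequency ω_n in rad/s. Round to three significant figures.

Rearranging t_s ≈ 3/(ζω_n) gives ω_n = 3/(ζ·t_s) = 3/(0.144 × 0.476) = 43.8 rad/s.

ω_n ≈ 43.8 rad/s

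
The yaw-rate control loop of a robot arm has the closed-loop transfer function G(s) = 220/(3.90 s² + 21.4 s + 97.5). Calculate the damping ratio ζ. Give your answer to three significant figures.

ζ ≈ 0.549

Dividing through by 3.90: denominator becomes s² + 5.487 s + 25.00.
So ω_n = √25.00 = 5.00 rad/s and ζ = 5.487/(2·5.00) = 0.549.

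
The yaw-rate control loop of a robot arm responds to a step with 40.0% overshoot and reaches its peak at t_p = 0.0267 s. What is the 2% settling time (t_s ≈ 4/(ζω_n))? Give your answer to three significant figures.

t_s ≈ 0.117 s

The overshoot fixes ζ = −ln(OS)/√(π²+ln²(OS)) = 0.280.
From t_p = π/ω_d, ω_d = π/0.0267 = 118 rad/s, so ω_n = ω_d/√(1−ζ²) = 123 rad/s.
t_s ≈ 4/(ζω_n) = 4/(0.280·123) = 0.117 s.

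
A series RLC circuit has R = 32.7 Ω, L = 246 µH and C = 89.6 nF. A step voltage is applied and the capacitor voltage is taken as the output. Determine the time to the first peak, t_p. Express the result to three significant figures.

t_p ≈ 0.0000155 s

For a series RLC circuit (capacitor voltage as output), ω_n = 1/√(LC) = 1/√(246 µH · 89.6 nF) = 213000 rad/s.
ζ = (R/2)·√(C/L) = (32.7/2)·√(89.6 nF/246 µH) = 0.312.
ω_d = 213000·√(1 − 0.312²) = 202000 rad/s. t_p = π/ω_d = 0.0000155 s.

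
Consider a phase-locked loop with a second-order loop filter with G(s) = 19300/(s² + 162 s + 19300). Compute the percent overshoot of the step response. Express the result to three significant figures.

ω_n = √19300 = 139 rad/s; ζ = 162/(2·139) = 0.583.
Overshoot: exp(−π·0.583/√(1−0.583²)) = 0.105, i.e. 10.5%.

%OS ≈ 10.5%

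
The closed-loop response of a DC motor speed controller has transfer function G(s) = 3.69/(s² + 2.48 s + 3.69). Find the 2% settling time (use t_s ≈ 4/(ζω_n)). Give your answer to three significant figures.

t_s ≈ 3.23 s

Matching coefficients with s² + 2ζω_n s + ω_n² gives ω_n² = 3.69 ⇒ ω_n = 1.92 rad/s, and ζ = 2.48/(2ω_n) = 0.646.
t_s ≈ 4/(ζω_n) = 4/(0.646·1.92) = 3.23 s.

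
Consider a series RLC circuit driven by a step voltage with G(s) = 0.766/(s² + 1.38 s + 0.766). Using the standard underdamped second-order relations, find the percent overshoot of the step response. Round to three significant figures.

ω_n = √0.766 = 0.875 rad/s; ζ = 1.38/(2·0.875) = 0.788.
Overshoot: exp(−π·0.788/√(1−0.788²)) = 0.0178, i.e. 1.78%.

%OS ≈ 1.78%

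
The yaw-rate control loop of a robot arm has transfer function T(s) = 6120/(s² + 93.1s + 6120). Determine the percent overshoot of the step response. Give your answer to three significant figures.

%OS ≈ 9.77%

Comparing the denominator to s² + 2ζω_n s + ω_n²: ω_n = √6120 = 78.2 rad/s, and 2ζω_n = 93.1 so ζ = 93.1/(2·78.2) = 0.595.
%OS = 100 e^{−πζ/√(1−ζ²)} with ζ = 0.595 gives 9.77%.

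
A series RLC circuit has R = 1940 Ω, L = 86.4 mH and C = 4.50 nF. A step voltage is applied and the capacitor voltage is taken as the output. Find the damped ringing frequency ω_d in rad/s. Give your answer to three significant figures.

ω_d ≈ 49500 rad/s

For a series RLC circuit (capacitor voltage as output), ω_n = 1/√(LC) = 1/√(86.4 mH · 4.50 nF) = 50700 rad/s.
ζ = (R/2)·√(C/L) = (1940/2)·√(4.50 nF/86.4 mH) = 0.221.
ω_d = ω_n√(1−ζ²) = 49500 rad/s.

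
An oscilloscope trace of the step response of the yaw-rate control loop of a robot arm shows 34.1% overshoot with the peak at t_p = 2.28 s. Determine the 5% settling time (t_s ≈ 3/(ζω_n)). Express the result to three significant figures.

t_s ≈ 6.36 s

The overshoot fixes ζ = −ln(OS)/√(π²+ln²(OS)) = 0.324.
From t_p = π/ω_d, ω_d = π/2.28 = 1.38 rad/s, so ω_n = ω_d/√(1−ζ²) = 1.46 rad/s.
t_s ≈ 3/(ζω_n) = 3/(0.324·1.46) = 6.36 s.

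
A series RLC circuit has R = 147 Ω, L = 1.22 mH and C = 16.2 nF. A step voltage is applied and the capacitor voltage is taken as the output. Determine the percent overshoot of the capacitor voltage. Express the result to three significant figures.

For a series RLC circuit (capacitor voltage as output), ω_n = 1/√(LC) = 1/√(1.22 mH · 16.2 nF) = 225000 rad/s.
ζ = (R/2)·√(C/L) = (147/2)·√(16.2 nF/1.22 mH) = 0.268.
Overshoot: exp(−π·0.268/√(1−0.268²)) = 0.418, i.e. 41.8%.

%OS ≈ 41.8%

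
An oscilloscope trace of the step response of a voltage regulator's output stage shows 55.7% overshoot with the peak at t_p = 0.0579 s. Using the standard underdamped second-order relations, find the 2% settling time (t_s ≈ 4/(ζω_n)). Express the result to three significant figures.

t_s ≈ 0.396 s

ζ from %OS: ζ = |ln 0.557|/√(π²+ln²0.557) = 0.183.
From t_p = π/ω_d, ω_d = π/0.0579 = 54.3 rad/s, so ω_n = ω_d/√(1−ζ²) = 55.2 rad/s.
t_s ≈ 4/(ζω_n) = 4/(0.183·55.2) = 0.396 s.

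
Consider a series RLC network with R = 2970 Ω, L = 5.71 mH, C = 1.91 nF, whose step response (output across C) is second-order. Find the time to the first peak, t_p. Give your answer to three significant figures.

For a series RLC circuit (capacitor voltage as output), ω_n = 1/√(LC) = 1/√(5.71 mH · 1.91 nF) = 303000 rad/s.
ζ = (R/2)·√(C/L) = (2970/2)·√(1.91 nF/5.71 mH) = 0.859.
ω_d = 303000·√(1 − 0.859²) = 155000 rad/s. t_p = π/ω_d = 0.0000203 s.

t_p ≈ 0.0000203 s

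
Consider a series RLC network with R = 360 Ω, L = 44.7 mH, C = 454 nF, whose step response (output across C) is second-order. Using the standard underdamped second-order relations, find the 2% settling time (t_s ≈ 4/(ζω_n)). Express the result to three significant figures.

t_s ≈ 0.000993 s

For a series RLC circuit (capacitor voltage as output), ω_n = 1/√(LC) = 1/√(44.7 mH · 454 nF) = 7020 rad/s.
ζ = (R/2)·√(C/L) = (360/2)·√(454 nF/44.7 mH) = 0.574.
t_s ≈ 4/(ζω_n) = 0.000993 s.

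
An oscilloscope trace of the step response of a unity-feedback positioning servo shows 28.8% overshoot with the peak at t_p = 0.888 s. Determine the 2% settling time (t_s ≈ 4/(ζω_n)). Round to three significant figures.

The overshoot fixes ζ = −ln(OS)/√(π²+ln²(OS)) = 0.368.
t_p = π/ω_d ⇒ ω_d = 3.54 rad/s; then ω_n = ω_d/√(1−ζ²) = 3.81 rad/s.
t_s ≈ 4/(ζω_n) = 4/(0.368·3.81) = 2.85 s.

t_s ≈ 2.85 s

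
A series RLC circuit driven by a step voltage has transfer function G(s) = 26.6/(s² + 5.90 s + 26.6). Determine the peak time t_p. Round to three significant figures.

ω_n = √26.6 = 5.16 rad/s; ζ = 5.90/(2·5.16) = 0.572.
The damped frequency ω_d = ω_n√(1−ζ²) = 4.23 rad/s. Then t_p = π/ω_d = 0.743 s.

t_p ≈ 0.743 s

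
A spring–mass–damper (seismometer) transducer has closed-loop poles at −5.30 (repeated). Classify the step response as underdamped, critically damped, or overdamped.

critically damped

Since there is a repeated negative-real pole, the response is critically damped.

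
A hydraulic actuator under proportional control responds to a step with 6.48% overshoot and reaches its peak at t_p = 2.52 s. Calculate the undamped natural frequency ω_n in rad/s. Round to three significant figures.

The overshoot fixes ζ = −ln(OS)/√(π²+ln²(OS)) = 0.657.
From t_p = π/ω_d, ω_d = π/2.52 = 1.25 rad/s, so ω_n = ω_d/√(1−ζ²) = 1.65 rad/s.

ω_n ≈ 1.65 rad/s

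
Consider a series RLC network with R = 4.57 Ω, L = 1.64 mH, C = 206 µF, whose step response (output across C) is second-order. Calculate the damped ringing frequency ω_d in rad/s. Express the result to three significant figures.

ω_d ≈ 1010 rad/s

For a series RLC circuit (capacitor voltage as output), ω_n = 1/√(LC) = 1/√(1.64 mH · 206 µF) = 1720 rad/s.
ζ = (R/2)·√(C/L) = (4.57/2)·√(206 µF/1.64 mH) = 0.810.
ω_d = ω_n√(1−ζ²) = 1010 rad/s.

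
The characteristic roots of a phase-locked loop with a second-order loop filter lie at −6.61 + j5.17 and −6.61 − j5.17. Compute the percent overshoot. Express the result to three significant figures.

The poles are at −σ ± jω_d with σ = 6.61 and ω_d = 5.17, so ω_n = √(σ²+ω_d²) = 8.39 rad/s and ζ = σ/ω_n = 0.788.
%OS = 100 e^{−πζ/√(1−ζ²)} with ζ = 0.788 gives 1.80%.

%OS ≈ 1.80%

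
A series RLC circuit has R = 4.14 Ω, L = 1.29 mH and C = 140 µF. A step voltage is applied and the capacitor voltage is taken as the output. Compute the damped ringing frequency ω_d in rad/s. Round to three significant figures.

ω_d ≈ 1720 rad/s

For a series RLC circuit (capacitor voltage as output), ω_n = 1/√(LC) = 1/√(1.29 mH · 140 µF) = 2350 rad/s.
ζ = (R/2)·√(C/L) = (4.14/2)·√(140 µF/1.29 mH) = 0.682.
ω_d = 2350·√(1 − 0.682²) = 1720 rad/s.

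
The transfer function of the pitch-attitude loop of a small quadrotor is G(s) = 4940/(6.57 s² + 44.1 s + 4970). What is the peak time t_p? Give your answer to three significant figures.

Dividing through by 6.57: denominator becomes s² + 6.712 s + 756.5.
So ω_n = √756.5 = 27.5 rad/s and ζ = 6.712/(2·27.5) = 0.122.
The damped frequency ω_d = ω_n√(1−ζ²) = 27.3 rad/s. t_p = π/ω_d = 0.115 s.

t_p ≈ 0.115 s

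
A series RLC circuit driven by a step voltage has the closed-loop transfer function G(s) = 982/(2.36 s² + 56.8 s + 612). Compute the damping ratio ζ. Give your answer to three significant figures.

ζ ≈ 0.747

Dividing through by 2.36: denominator becomes s² + 24.07 s + 259.3.
So ω_n = √259.3 = 16.1 rad/s and ζ = 24.07/(2·16.1) = 0.747.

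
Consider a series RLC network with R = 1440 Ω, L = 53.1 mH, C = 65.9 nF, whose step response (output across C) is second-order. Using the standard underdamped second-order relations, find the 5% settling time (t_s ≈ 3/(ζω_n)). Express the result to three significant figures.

For a series RLC circuit (capacitor voltage as output), ω_n = 1/√(LC) = 1/√(53.1 mH · 65.9 nF) = 16900 rad/s.
ζ = (R/2)·√(C/L) = (1440/2)·√(65.9 nF/53.1 mH) = 0.802.
t_s ≈ 3/(ζω_n) = 0.000221 s.

t_s ≈ 0.000221 s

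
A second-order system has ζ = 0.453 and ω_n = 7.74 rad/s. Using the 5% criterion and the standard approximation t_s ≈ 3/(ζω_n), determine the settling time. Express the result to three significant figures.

t_s ≈ 0.856 s

t_s ≈ 3/(ζω_n) = 3/(0.453 × 7.74) = 0.856 s.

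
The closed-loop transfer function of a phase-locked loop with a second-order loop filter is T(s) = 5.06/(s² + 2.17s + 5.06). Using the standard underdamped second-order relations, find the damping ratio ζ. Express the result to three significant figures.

Matching coefficients with s² + 2ζω_n s + ω_n² gives ω_n² = 5.06 ⇒ ω_n = 2.25 rad/s, and ζ = 2.17/(2ω_n) = 0.482.

ζ ≈ 0.482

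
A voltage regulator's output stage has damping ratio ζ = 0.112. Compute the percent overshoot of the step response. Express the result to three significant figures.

%OS ≈ 70.2%

For an underdamped second-order system, %OS = 100·exp(−πζ/√(1−ζ²)).
πζ/√(1−ζ²) = π·0.112/√(1−0.0125) = 0.3541, so %OS = 100·e^(−0.3541) = 70.2%.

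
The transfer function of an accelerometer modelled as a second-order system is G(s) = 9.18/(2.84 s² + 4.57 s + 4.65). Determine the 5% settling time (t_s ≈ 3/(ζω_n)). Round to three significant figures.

t_s ≈ 3.73 s

Dividing through by 2.84: denominator becomes s² + 1.609 s + 1.637.
So ω_n = √1.637 = 1.28 rad/s and ζ = 1.609/(2·1.28) = 0.629.
t_s ≈ 3/(ζω_n) = 3.73 s.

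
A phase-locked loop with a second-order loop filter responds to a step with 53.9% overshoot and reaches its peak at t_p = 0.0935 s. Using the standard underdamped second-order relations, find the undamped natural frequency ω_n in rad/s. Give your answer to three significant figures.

ω_n ≈ 34.2 rad/s

The overshoot fixes ζ = −ln(OS)/√(π²+ln²(OS)) = 0.193.
From t_p = π/ω_d, ω_d = π/0.0935 = 33.6 rad/s, so ω_n = ω_d/√(1−ζ²) = 34.2 rad/s.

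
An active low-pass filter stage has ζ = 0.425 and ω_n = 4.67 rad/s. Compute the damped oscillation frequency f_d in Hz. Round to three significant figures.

f_d ≈ 0.673 Hz

ω_d = ω_n√(1−ζ²) = 4.67·√0.819 = 4.23 rad/s.
f_d = ω_d/(2π) = 0.673 Hz.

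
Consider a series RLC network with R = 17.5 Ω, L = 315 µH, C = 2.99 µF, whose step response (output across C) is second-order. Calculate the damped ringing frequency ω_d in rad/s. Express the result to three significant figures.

For a series RLC circuit (capacitor voltage as output), ω_n = 1/√(LC) = 1/√(315 µH · 2.99 µF) = 32600 rad/s.
ζ = (R/2)·√(C/L) = (17.5/2)·√(2.99 µF/315 µH) = 0.852.
ω_d = 32600·√(1 − 0.852²) = 17000 rad/s.

ω_d ≈ 17000 rad/s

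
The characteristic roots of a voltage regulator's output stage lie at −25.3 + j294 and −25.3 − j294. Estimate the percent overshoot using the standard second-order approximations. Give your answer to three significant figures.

%OS ≈ 76.3%

|pole| = ω_n = √(25.3² + 294²) = 295 rad/s; ζ = cos θ = σ/ω_n = 0.0857.
%OS = 100·exp(−πζ/√(1−ζ²)) = 76.3%.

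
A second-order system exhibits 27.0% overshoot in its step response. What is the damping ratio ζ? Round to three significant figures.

ζ ≈ 0.385

Inverting the overshoot relation: ζ = |ln 0.270|/√(π² + ln²0.270) = 0.385.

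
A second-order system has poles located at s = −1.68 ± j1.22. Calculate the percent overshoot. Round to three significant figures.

%OS ≈ 1.32%

|pole| = ω_n = √(1.68² + 1.22²) = 2.08 rad/s; ζ = cos θ = σ/ω_n = 0.809.
Overshoot: exp(−π·0.809/√(1−0.809²)) = 0.0132, i.e. 1.32%.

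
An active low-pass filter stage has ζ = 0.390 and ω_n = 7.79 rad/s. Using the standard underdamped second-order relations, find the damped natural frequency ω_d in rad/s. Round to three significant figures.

ω_d = ω_n√(1−ζ²) = 7.79·√0.848 = 7.17 rad/s.

ω_d ≈ 7.17 rad/s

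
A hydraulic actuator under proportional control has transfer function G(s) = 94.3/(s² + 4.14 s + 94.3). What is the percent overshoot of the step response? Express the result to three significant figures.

Matching coefficients with s² + 2ζω_n s + ω_n² gives ω_n² = 94.3 ⇒ ω_n = 9.71 rad/s, and ζ = 4.14/(2ω_n) = 0.213.
%OS = 100·exp(−πζ/√(1−ζ²)) = 50.4%.

%OS ≈ 50.4%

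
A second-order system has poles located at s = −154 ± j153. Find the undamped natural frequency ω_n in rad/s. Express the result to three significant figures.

The poles are at −σ ± jω_d with σ = 154 and ω_d = 153, so ω_n = √(σ²+ω_d²) = 217 rad/s and ζ = σ/ω_n = 0.709.

ω_n ≈ 217 rad/s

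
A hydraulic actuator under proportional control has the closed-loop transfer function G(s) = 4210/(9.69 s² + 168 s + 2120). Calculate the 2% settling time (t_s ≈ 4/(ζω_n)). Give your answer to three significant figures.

Dividing through by 9.69: denominator becomes s² + 17.34 s + 218.8.
So ω_n = √218.8 = 14.8 rad/s and ζ = 17.34/(2·14.8) = 0.586.
t_s ≈ 4/(ζω_n) = 0.461 s.

t_s ≈ 0.461 s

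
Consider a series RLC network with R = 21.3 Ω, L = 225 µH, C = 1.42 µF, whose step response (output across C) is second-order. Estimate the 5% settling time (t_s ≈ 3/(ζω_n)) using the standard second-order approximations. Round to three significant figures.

For a series RLC circuit (capacitor voltage as output), ω_n = 1/√(LC) = 1/√(225 µH · 1.42 µF) = 55900 rad/s.
ζ = (R/2)·√(C/L) = (21.3/2)·√(1.42 µF/225 µH) = 0.846.
t_s ≈ 3/(ζω_n) = 0.0000634 s.

t_s ≈ 0.0000634 s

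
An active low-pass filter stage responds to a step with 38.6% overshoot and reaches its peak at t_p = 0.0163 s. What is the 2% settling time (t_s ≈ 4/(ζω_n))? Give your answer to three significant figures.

t_s ≈ 0.0685 s

The overshoot fixes ζ = −ln(OS)/√(π²+ln²(OS)) = 0.290.
From t_p = π/ω_d, ω_d = π/0.0163 = 193 rad/s, so ω_n = ω_d/√(1−ζ²) = 201 rad/s.
t_s ≈ 4/(ζω_n) = 4/(0.290·201) = 0.0685 s.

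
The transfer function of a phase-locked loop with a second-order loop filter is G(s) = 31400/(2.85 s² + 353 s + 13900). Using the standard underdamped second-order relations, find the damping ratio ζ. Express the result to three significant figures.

Dividing through by 2.85: denominator becomes s² + 123.9 s + 4877.
So ω_n = √4877 = 69.8 rad/s and ζ = 123.9/(2·69.8) = 0.887.

ζ ≈ 0.887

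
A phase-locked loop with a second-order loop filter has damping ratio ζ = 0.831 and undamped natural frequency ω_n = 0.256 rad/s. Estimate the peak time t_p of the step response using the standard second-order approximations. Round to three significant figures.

The damped frequency is ω_d = ω_n√(1−ζ²) = 0.256·√(1−0.691) = 0.142 rad/s.
Peak time t_p = π/ω_d = π/0.142 = 22.1 s.

t_p ≈ 22.1 s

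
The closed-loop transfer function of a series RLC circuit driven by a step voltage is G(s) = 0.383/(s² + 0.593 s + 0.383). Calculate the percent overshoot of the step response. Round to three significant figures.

%OS ≈ 18.0%

Matching coefficients with s² + 2ζω_n s + ω_n² gives ω_n² = 0.383 ⇒ ω_n = 0.619 rad/s, and ζ = 0.593/(2ω_n) = 0.479.
%OS = 100·exp(−πζ/√(1−ζ²)) = 18.0%.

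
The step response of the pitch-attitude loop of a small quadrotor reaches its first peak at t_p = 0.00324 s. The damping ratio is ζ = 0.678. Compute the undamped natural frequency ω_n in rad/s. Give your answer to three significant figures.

ω_n ≈ 1320 rad/s

Peak time t_p = π/ω_d, so ω_d = π/t_p = π/0.00324 = 970 rad/s.
ω_n = ω_d/√(1−ζ²) = 970/√0.540 = 1320 rad/s.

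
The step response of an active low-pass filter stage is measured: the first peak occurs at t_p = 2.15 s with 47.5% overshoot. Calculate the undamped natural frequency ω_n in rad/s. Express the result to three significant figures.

From the overshoot, ζ = −ln(OS)/√(π²+ln²(OS)) = 0.231.
From t_p = π/ω_d, ω_d = π/2.15 = 1.46 rad/s, so ω_n = ω_d/√(1−ζ²) = 1.50 rad/s.

ω_n ≈ 1.50 rad/s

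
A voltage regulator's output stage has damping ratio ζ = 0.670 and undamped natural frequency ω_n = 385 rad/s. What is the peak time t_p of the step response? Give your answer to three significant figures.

t_p ≈ 0.0110 s

The damped frequency is ω_d = ω_n√(1−ζ²) = 385·√(1−0.449) = 286 rad/s.
Peak time t_p = π/ω_d = π/286 = 0.0110 s.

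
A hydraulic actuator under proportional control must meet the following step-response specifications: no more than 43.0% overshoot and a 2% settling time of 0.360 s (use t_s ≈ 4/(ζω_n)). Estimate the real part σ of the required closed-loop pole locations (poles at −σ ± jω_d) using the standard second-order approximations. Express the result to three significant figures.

σ ≈ 11.1

The settling-time spec alone fixes σ = ζω_n = 4/t_s = 4/0.360 = 11.1.
(Overshoot then fixes ζ = 0.259 and hence ω_d = σ·√(1−ζ²)/ζ = 41.4 rad/s.)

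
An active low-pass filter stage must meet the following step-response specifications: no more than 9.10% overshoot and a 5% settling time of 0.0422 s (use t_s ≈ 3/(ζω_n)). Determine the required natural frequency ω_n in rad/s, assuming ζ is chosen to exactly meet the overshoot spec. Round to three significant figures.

ζ = −ln(OS)/√(π² + (ln OS)²). With OS = 0.0910, ln OS = −2.397 and ζ = 2.397/3.952 = 0.607.
From t_s ≈ 3/(ζω_n): ω_n = 3/(ζ·t_s) = 3/(0.607·0.0422) = 117 rad/s.

ω_n ≈ 117 rad/s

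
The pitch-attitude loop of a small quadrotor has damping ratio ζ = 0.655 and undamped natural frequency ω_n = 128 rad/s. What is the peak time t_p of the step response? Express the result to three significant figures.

The damped frequency is ω_d = ω_n√(1−ζ²) = 128·√(1−0.429) = 96.7 rad/s.
Peak time t_p = π/ω_d = π/96.7 = 0.0325 s.

t_p ≈ 0.0325 s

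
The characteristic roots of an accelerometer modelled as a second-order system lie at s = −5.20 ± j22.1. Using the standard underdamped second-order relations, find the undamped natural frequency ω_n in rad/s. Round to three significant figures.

ω_n ≈ 22.7 rad/s

|pole| = ω_n = √(5.20² + 22.1²) = 22.7 rad/s; ζ = cos θ = σ/ω_n = 0.229.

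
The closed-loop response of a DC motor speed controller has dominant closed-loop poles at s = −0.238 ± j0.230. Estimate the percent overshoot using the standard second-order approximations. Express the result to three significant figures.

With σ = 0.238, ω_d = 0.230: ω_n = √(σ²+ω_d²) = 0.331 rad/s, ζ = σ/ω_n = 0.719.
Overshoot: exp(−π·0.719/√(1−0.719²)) = 0.0387, i.e. 3.87%.

%OS ≈ 3.87%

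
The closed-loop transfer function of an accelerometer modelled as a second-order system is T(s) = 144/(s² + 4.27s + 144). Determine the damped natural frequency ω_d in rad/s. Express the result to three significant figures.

ω_d ≈ 11.8 rad/s

Comparing the denominator to s² + 2ζω_n s + ω_n²: ω_n = √144 = 12.0 rad/s, and 2ζω_n = 4.27 so ζ = 4.27/(2·12.0) = 0.178.
The damped frequency ω_d = ω_n√(1−ζ²) = 11.8 rad/s.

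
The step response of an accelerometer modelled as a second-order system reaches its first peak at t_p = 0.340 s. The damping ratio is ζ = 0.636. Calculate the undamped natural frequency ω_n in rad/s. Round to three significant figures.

Peak time t_p = π/ω_d, so ω_d = π/t_p = π/0.340 = 9.24 rad/s.
ω_n = ω_d/√(1−ζ²) = 9.24/√0.596 = 12.0 rad/s.

ω_n ≈ 12.0 rad/s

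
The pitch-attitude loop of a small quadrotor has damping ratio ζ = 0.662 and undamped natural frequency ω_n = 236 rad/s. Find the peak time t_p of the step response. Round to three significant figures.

The damped frequency is ω_d = ω_n√(1−ζ²) = 236·√(1−0.438) = 177 rad/s.
Peak time t_p = π/ω_d = π/177 = 0.0178 s.

t_p ≈ 0.0178 s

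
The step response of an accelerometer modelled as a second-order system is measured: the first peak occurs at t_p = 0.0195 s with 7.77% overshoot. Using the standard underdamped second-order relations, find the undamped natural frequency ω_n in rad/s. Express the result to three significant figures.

ω_n ≈ 208 rad/s

ζ from %OS: ζ = |ln 0.0777|/√(π²+ln²0.0777) = 0.631.
From t_p = π/ω_d, ω_d = π/0.0195 = 161 rad/s, so ω_n = ω_d/√(1−ζ²) = 208 rad/s.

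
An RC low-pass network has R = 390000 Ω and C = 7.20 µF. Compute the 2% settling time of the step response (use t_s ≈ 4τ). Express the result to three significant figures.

τ = RC = 390000 × 7.20 µF = 2.81 s.
t_s ≈ 4τ = 11.2 s.

t_s ≈ 11.2 s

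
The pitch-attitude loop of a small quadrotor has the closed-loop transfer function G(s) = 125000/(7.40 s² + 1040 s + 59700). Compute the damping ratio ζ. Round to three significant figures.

Dividing through by 7.40: denominator becomes s² + 140.5 s + 8068.
So ω_n = √8068 = 89.8 rad/s and ζ = 140.5/(2·89.8) = 0.782.

ζ ≈ 0.782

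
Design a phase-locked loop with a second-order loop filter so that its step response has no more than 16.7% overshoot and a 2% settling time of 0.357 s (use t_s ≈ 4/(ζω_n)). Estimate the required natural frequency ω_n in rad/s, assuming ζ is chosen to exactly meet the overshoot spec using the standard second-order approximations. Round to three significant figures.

Inverting the overshoot relation: ζ = |ln 0.167|/√(π² + ln²0.167) = 0.495.
Then ω_n = 4/(ζ t_s) = 4/(0.495 × 0.357) = 22.6 rad/s.

ω_n ≈ 22.6 rad/s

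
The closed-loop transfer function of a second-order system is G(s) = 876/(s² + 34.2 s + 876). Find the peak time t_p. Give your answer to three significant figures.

Matching coefficients with s² + 2ζω_n s + ω_n² gives ω_n² = 876 ⇒ ω_n = 29.6 rad/s, and ζ = 34.2/(2ω_n) = 0.578.
The damped frequency ω_d = ω_n√(1−ζ²) = 24.2 rad/s. Then t_p = π/ω_d = 0.130 s.

t_p ≈ 0.130 s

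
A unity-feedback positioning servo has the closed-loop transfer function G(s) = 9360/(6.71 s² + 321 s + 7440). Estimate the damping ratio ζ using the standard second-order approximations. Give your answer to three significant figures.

ζ ≈ 0.718

Dividing through by 6.71: denominator becomes s² + 47.84 s + 1109.
So ω_n = √1109 = 33.3 rad/s and ζ = 47.84/(2·33.3) = 0.718.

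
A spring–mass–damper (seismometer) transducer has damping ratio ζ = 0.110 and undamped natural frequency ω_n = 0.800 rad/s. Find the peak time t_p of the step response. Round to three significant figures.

t_p ≈ 3.95 s

The damped frequency is ω_d = ω_n√(1−ζ²) = 0.800·√(1−0.0121) = 0.795 rad/s.
Peak time t_p = π/ω_d = π/0.795 = 3.95 s.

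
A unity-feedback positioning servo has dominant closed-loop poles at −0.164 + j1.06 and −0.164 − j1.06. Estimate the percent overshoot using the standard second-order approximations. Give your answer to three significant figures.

|pole| = ω_n = √(0.164² + 1.06²) = 1.07 rad/s; ζ = cos θ = σ/ω_n = 0.153.
%OS = 100·exp(−πζ/√(1−ζ²)) = 61.5%.

%OS ≈ 61.5%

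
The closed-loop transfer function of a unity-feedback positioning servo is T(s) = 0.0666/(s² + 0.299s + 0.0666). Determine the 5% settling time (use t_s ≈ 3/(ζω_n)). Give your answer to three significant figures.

t_s ≈ 20.1 s

Comparing the denominator to s² + 2ζω_n s + ω_n²: ω_n = √0.0666 = 0.258 rad/s, and 2ζω_n = 0.299 so ζ = 0.299/(2·0.258) = 0.579.
t_s ≈ 3/(ζω_n) = 3/(0.579·0.258) = 20.1 s.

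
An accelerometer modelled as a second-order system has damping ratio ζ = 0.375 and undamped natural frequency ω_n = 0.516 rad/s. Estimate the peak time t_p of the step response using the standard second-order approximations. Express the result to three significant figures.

The damped frequency is ω_d = ω_n√(1−ζ²) = 0.516·√(1−0.141) = 0.478 rad/s.
Peak time t_p = π/ω_d = π/0.478 = 6.57 s.

t_p ≈ 6.57 s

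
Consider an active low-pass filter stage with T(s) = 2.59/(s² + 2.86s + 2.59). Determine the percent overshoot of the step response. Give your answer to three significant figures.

Matching coefficients with s² + 2ζω_n s + ω_n² gives ω_n² = 2.59 ⇒ ω_n = 1.61 rad/s, and ζ = 2.86/(2ω_n) = 0.889.
Overshoot: exp(−π·0.889/√(1−0.889²)) = 0.00228, i.e. 0.228%.

%OS ≈ 0.228%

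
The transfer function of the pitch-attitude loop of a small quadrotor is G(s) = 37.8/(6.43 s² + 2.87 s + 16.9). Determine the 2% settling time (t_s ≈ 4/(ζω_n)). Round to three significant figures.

t_s ≈ 17.9 s

Dividing through by 6.43: denominator becomes s² + 0.4463 s + 2.628.
So ω_n = √2.628 = 1.62 rad/s and ζ = 0.4463/(2·1.62) = 0.138.
t_s ≈ 4/(ζω_n) = 17.9 s.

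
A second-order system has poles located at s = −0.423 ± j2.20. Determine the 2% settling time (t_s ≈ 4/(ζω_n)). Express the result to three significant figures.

For poles at −σ ± jω_d, ζω_n = σ = 0.423, so t_s ≈ 4/σ = 9.46 s.

t_s ≈ 9.46 s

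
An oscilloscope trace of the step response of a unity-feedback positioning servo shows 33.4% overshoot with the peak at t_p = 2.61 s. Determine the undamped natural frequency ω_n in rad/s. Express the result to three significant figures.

ω_n ≈ 1.27 rad/s

The overshoot fixes ζ = −ln(OS)/√(π²+ln²(OS)) = 0.330.
t_p = π/ω_d ⇒ ω_d = 1.20 rad/s; then ω_n = ω_d/√(1−ζ²) = 1.27 rad/s.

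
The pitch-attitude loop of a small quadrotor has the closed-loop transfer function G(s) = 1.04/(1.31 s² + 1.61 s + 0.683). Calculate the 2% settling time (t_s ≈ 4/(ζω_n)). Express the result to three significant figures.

Dividing through by 1.31: denominator becomes s² + 1.229 s + 0.5214.
So ω_n = √0.5214 = 0.722 rad/s and ζ = 1.229/(2·0.722) = 0.851.
t_s ≈ 4/(ζω_n) = 6.51 s.

t_s ≈ 6.51 s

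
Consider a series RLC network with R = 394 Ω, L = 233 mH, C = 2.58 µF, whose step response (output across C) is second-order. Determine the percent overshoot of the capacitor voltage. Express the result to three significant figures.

For a series RLC circuit (capacitor voltage as output), ω_n = 1/√(LC) = 1/√(233 mH · 2.58 µF) = 1290 rad/s.
ζ = (R/2)·√(C/L) = (394/2)·√(2.58 µF/233 mH) = 0.656.
%OS = 100·exp(−πζ/√(1−ζ²)) = 6.54%.

%OS ≈ 6.54%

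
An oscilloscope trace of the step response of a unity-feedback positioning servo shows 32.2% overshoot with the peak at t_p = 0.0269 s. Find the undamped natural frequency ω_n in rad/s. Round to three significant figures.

ω_n ≈ 124 rad/s

ζ from %OS: ζ = |ln 0.322|/√(π²+ln²0.322) = 0.339.
From t_p = π/ω_d, ω_d = π/0.0269 = 117 rad/s, so ω_n = ω_d/√(1−ζ²) = 124 rad/s.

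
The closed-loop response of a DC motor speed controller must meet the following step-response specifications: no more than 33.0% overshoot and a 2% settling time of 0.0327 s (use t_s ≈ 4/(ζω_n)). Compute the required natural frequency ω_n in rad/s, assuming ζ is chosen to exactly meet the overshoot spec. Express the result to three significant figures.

ζ = −ln(OS)/√(π² + (ln OS)²). With OS = 0.330, ln OS = −1.109 and ζ = 1.109/3.331 = 0.333.
From t_s ≈ 4/(ζω_n): ω_n = 4/(ζ·t_s) = 4/(0.333·0.0327) = 368 rad/s.

ω_n ≈ 368 rad/s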